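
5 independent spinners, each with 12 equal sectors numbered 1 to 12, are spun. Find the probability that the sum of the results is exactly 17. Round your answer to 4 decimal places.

There are 12^5 = 248832 equally likely outcomes.
The number of ordered 5-tuples from {1,…,12} summing to 17 is 1815.
P(sum = 17) = 1815/248832 = 605/82944 ≈ 0.0073.

0.0073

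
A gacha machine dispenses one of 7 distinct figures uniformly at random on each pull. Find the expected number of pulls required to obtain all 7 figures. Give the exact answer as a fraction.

363/20

After i distinct types are collected, each trial gives a new one with probability (7−i)/7, so the expected wait for the next new type is 7/(7−i).
E = 7/7 + 7/6 + 7/5 + 7/4 + 7/3 + 7/2 + 7/1 = 363/20.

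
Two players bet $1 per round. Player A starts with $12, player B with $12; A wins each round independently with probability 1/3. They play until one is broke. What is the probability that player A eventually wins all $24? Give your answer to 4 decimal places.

Let r = q/p = (2/3)/(1/3) = 2. The recurrence P(i) = p·P(i+1) + q·P(i−1) with P(0)=0, P(24)=1 gives P(i) = (1 − r^i)/(1 − r^24).
P(12) = (1 − (2)^12) / (1 − (2)^24) = 1/4097 ≈ 0.0002.

0.0002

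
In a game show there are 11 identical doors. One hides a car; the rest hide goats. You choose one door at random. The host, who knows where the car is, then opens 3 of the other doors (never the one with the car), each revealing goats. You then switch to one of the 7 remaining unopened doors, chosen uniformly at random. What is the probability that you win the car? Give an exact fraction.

Your original door holds the car with probability 1/11, so the other 10 collectively hold it with probability 10/11.
The host can always find 3 empty doors to open, so the reveals don't change that 10/11; it is now spread over the 7 remaining unopened doors.
P(win by switching) = (10/11) · (1/7) = 10/77.

10/77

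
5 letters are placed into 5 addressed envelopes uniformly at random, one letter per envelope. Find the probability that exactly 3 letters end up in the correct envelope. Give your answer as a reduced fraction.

Choose which 3 of the 5 are fixed: C(5,3) = 10 ways.
The remaining 2 must have no fixed point: D(2) = 1.
P = 10·1/120 = 1/12.

1/12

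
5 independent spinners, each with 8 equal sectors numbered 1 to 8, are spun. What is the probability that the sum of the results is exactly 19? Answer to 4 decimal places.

There are 8^5 = 32768 equally likely outcomes.
The number of ordered 5-tuples from {1,…,8} summing to 19 is 2010.
P(sum = 19) = 2010/32768 = 1005/16384 ≈ 0.0613.

0.0613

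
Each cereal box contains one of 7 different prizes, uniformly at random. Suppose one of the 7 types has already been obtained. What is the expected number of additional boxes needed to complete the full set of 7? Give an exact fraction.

Starting from 1 distinct type, each trial gives a new one with probability (7−i)/7 when i types are held, so the wait for the next new type is 7/(7−i).
E = 7/6 + 7/5 + 7/4 + 7/3 + 7/2 + 7/1 = 343/20.

343/20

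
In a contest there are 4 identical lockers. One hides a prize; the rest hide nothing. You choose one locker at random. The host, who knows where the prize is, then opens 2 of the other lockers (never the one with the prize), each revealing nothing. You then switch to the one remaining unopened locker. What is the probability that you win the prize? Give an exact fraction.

3/4

Your original locker holds the prize with probability 1/4, so the other 3 collectively hold it with probability 3/4.
The host can always find 2 empty lockers to open, so the reveals don't change that 3/4; it is now spread over the 1 remaining unopened locker.
P(win by switching) = (3/4) · (1/1) = 3/4.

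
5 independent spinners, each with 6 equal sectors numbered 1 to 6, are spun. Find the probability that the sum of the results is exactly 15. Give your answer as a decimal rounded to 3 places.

There are 6^5 = 7776 equally likely outcomes.
The number of ordered 5-tuples from {1,…,6} summing to 15 is 651.
P(sum = 15) = 651/7776 = 217/2592 ≈ 0.084.

0.084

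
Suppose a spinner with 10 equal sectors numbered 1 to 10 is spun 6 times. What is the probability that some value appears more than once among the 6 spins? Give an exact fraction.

1061/1250

P(all 6 different) = 10/10 · 9/10 · ··· · 5/10 = 189/1250.
P(at least two equal) = 1 − 189/1250 = 1061/1250.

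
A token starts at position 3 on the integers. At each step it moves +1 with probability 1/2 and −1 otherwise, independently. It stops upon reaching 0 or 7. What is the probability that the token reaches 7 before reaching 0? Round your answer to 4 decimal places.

0.4286

With a fair step, P(i) = ½P(i−1) + ½P(i+1) with P(0)=0, P(7)=1 has the linear solution P(i) = i/7.
P(3) = 3/7 ≈ 0.4286.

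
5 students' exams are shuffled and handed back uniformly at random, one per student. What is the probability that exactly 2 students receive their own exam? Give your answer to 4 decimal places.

0.1667

Choose which 2 of the 5 are fixed: C(5,2) = 10 ways.
The remaining 3 must have no fixed point: D(3) = 2.
P = 10·2/120 = 1/6 ≈ 0.1667.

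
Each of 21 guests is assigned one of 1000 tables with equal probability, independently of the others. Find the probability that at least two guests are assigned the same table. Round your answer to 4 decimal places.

It's easier to compute the probability that all 21 are distinct.
P(all distinct) = 1000/1000 · 999/1000 · ··· · 980/1000 ≈ 0.8094.
So the probability of at least one match is 1 − 0.8094 = 0.1906.

0.1906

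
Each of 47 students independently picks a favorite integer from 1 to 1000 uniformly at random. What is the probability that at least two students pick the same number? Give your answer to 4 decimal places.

0.6665

It's easier to compute the probability that all 47 are distinct.
P(all distinct) = 1000/1000 · 999/1000 · ··· · 954/1000 ≈ 0.3335.
So the probability of at least one match is 1 − 0.3335 = 0.6665.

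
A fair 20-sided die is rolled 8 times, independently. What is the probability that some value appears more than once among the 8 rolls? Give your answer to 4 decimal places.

P(all 8 different) = 20/20 · 19/20 · ··· · 13/20 ≈ 0.1984.
P(at least two equal) = 1 − 0.1984 = 0.8016.

0.8016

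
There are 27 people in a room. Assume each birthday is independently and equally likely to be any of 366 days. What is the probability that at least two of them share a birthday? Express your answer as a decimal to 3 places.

It's easier to compute the probability that all 27 are distinct.
P(all distinct) = 366/366 · 365/366 · ··· · 340/366 ≈ 0.374.
So the probability of at least one match is 1 − 0.374 = 0.626.

0.626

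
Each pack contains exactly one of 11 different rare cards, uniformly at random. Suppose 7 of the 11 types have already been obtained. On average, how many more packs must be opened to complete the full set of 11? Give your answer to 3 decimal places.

22.917

Starting from 7 distinct types, each trial gives a new one with probability (11−i)/11 when i types are held, so the wait for the next new type is 11/(11−i).
E = 11/4 + 11/3 + 11/2 + 11/1 = 275/12 ≈ 22.917.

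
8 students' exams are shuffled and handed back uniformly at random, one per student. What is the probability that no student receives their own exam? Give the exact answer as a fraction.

2119/5760

This is the derangement probability: permutations of 8 with no fixed point.
D(8) = 8! · (1 − 1/1! + 1/2! − ··· + (−1)^8/8!) = 14833.
P = 14833/40320 = 2119/5760.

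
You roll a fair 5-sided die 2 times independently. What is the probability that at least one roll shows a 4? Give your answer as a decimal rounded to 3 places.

0.360

P(no roll shows a 4) = (4/5)^2 ≈ 0.640.
P(at least one) = 1 − 0.640 = 0.360.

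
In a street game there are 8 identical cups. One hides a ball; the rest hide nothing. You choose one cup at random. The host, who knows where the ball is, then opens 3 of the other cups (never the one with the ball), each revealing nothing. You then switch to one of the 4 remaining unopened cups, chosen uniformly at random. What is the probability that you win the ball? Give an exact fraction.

7/32

Your original cup holds the ball with probability 1/8, so the other 7 collectively hold it with probability 7/8.
The host can always find 3 empty cups to open, so the reveals don't change that 7/8; it is now spread over the 4 remaining unopened cups.
P(win by switching) = (7/8) · (1/4) = 7/32.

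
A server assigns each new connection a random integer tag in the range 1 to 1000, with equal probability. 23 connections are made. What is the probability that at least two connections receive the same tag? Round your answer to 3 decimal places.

It's easier to compute the probability that all 23 are distinct.
P(all distinct) = 1000/1000 · 999/1000 · ··· · 978/1000 ≈ 0.775.
So the probability of at least one match is 1 − 0.775 = 0.225.

0.225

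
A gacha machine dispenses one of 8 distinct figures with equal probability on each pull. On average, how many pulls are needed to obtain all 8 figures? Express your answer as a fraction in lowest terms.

761/35

After i distinct types are collected, each trial gives a new one with probability (8−i)/8, so the expected wait for the next new type is 8/(8−i).
E = 8/8 + 8/7 + 8/6 + 8/5 + 8/4 + 8/3 + 8/2 + 8/1 = 761/35.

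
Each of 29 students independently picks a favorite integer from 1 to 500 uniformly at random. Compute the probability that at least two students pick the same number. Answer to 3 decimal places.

0.563

It's easier to compute the probability that all 29 are distinct.
P(all distinct) = 500/500 · 499/500 · ··· · 472/500 ≈ 0.437.
So the probability of at least one match is 1 − 0.437 = 0.563.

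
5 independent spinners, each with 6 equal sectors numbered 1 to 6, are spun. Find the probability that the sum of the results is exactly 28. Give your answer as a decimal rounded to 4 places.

0.0019

There are 6^5 = 7776 equally likely outcomes.
The number of ordered 5-tuples from {1,…,6} summing to 28 is 15.
P(sum = 28) = 15/7776 = 5/2592 ≈ 0.0019.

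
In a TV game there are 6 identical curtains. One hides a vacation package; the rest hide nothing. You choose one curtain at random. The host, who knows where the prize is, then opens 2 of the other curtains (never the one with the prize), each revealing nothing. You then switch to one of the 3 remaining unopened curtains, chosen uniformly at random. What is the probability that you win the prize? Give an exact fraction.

5/18

Your original curtain holds the prize with probability 1/6, so the other 5 collectively hold it with probability 5/6.
The host can always find 2 empty curtains to open, so the reveals don't change that 5/6; it is now spread over the 3 remaining unopened curtains.
P(win by switching) = (5/6) · (1/3) = 5/18.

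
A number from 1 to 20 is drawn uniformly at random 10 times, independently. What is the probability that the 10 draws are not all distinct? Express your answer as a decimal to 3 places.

P(all 10 different) = 20/20 · 19/20 · ··· · 11/20 ≈ 0.065.
P(at least two equal) = 1 − 0.065 = 0.935.

0.935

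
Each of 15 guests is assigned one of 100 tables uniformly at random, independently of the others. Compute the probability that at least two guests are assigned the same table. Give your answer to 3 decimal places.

It's easier to compute the probability that all 15 are distinct.
P(all distinct) = 100/100 · 99/100 · ··· · 86/100 ≈ 0.331.
So the probability of at least one match is 1 − 0.331 = 0.669.

0.669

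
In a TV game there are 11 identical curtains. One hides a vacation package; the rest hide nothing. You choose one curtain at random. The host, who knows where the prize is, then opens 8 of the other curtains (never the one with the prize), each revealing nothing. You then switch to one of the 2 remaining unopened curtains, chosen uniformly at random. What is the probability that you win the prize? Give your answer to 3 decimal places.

Your original curtain holds the prize with probability 1/11, so the other 10 collectively hold it with probability 10/11.
The host can always find 8 empty curtains to open, so the reveals don't change that 10/11; it is now spread over the 2 remaining unopened curtains.
P(win by switching) = (10/11) · (1/2) = 5/11 ≈ 0.455.

0.455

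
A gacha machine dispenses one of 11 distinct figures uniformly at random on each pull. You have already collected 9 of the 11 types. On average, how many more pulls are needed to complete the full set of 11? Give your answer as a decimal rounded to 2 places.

16.50

Starting from 9 distinct types, each trial gives a new one with probability (11−i)/11 when i types are held, so the wait for the next new type is 11/(11−i).
E = 11/2 + 11/1 = 33/2 ≈ 16.50.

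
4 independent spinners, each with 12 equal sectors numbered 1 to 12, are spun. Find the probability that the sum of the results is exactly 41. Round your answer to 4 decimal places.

There are 12^4 = 20736 equally likely outcomes.
The number of ordered 4-tuples from {1,…,12} summing to 41 is 120.
P(sum = 41) = 120/20736 = 5/864 ≈ 0.0058.

0.0058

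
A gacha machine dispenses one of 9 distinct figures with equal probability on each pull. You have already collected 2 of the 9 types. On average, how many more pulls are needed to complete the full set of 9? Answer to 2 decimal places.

23.34

Starting from 2 distinct types, each trial gives a new one with probability (9−i)/9 when i types are held, so the wait for the next new type is 9/(9−i).
E = 9/7 + 9/6 + 9/5 + 9/4 + 9/3 + 9/2 + 9/1 = 3267/140 ≈ 23.34.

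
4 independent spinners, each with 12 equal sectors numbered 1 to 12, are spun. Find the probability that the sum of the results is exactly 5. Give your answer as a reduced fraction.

There are 12^4 = 20736 equally likely outcomes.
The number of ordered 4-tuples from {1,…,12} summing to 5 is 4.
P(sum = 5) = 4/20736 = 1/5184.

1/5184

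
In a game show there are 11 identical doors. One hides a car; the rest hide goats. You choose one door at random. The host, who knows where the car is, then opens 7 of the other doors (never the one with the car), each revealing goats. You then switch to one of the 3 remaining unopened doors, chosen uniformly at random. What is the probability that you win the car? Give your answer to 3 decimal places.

0.303

Your original door holds the car with probability 1/11, so the other 10 collectively hold it with probability 10/11.
The host can always find 7 empty doors to open, so the reveals don't change that 10/11; it is now spread over the 3 remaining unopened doors.
P(win by switching) = (10/11) · (1/3) = 10/33 ≈ 0.303.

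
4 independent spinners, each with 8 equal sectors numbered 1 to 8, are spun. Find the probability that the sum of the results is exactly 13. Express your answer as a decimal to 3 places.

There are 8^4 = 4096 equally likely outcomes.
The number of ordered 4-tuples from {1,…,8} summing to 13 is 204.
P(sum = 13) = 204/4096 = 51/1024 ≈ 0.050.

0.050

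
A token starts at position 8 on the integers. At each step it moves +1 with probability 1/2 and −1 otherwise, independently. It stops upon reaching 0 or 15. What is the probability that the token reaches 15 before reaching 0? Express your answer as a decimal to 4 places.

With a fair step, P(i) = ½P(i−1) + ½P(i+1) with P(0)=0, P(15)=1 has the linear solution P(i) = i/15.
P(8) = 8/15 ≈ 0.5333.

0.5333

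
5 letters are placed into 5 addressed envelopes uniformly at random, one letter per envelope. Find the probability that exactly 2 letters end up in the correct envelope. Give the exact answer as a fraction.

1/6

Choose which 2 of the 5 are fixed: C(5,2) = 10 ways.
The remaining 3 must have no fixed point: D(3) = 2.
P = 10·2/120 = 1/6.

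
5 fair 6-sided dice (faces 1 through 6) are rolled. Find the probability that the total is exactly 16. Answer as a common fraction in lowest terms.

245/2592

There are 6^5 = 7776 equally likely outcomes.
The number of ordered 5-tuples from {1,…,6} summing to 16 is 735.
P(sum = 16) = 735/7776 = 245/2592.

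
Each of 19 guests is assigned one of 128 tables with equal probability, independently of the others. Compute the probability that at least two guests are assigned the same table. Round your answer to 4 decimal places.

0.7547

It's easier to compute the probability that all 19 are distinct.
P(all distinct) = 128/128 · 127/128 · ··· · 110/128 ≈ 0.2453.
So the probability of at least one match is 1 − 0.2453 = 0.7547.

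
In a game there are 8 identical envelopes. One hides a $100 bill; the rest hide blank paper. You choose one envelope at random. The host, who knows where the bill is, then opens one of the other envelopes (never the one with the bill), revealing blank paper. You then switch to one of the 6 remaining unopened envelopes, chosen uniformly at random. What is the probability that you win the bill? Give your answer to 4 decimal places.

0.1458

Your original envelope holds the bill with probability 1/8, so the other 7 collectively hold it with probability 7/8.
The host can always find an empty envelope to open, so this doesn't change that 7/8; it is now spread over the 6 remaining unopened envelopes.
P(win by switching) = (7/8) · (1/6) = 7/48 ≈ 0.1458.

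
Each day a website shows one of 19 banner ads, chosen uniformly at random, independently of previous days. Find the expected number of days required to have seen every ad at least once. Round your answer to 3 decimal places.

After i distinct types are collected, each trial gives a new one with probability (19−i)/19, so the expected wait for the next new type is 19/(19−i).
E = 19/19 + 19/18 + 19/17 + 19/16 + 19/15 + 19/14 + 19/13 + 19/12 + 19/11 + 19/10 + 19/9 + 19/8 + 19/7 + 19/6 + 19/5 + 19/4 + 19/3 + 19/2 + 19/1 = 275295799/4084080 ≈ 67.407.

67.407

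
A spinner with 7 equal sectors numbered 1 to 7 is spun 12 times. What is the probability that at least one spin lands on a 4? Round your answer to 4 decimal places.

P(no spin lands on a 4) = (6/7)^12 ≈ 0.1573.
P(at least one) = 1 − 0.1573 = 0.8427.

0.8427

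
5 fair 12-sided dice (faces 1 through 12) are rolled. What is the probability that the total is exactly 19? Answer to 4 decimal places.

0.0120

There are 12^5 = 248832 equally likely outcomes.
The number of ordered 5-tuples from {1,…,12} summing to 19 is 2985.
P(sum = 19) = 2985/248832 = 995/82944 ≈ 0.0120.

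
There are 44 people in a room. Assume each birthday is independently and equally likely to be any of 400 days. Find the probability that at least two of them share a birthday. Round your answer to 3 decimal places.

0.914

It's easier to compute the probability that all 44 are distinct.
P(all distinct) = 400/400 · 399/400 · ··· · 357/400 ≈ 0.086.
So the probability of at least one match is 1 − 0.086 = 0.914.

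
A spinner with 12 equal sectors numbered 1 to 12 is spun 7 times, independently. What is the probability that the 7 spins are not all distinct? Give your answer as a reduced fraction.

3071/3456

P(all 7 different) = 12/12 · 11/12 · ··· · 6/12 = 385/3456.
P(at least two equal) = 1 − 385/3456 = 3071/3456.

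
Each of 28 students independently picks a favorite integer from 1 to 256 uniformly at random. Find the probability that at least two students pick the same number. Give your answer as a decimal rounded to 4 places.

0.7840

It's easier to compute the probability that all 28 are distinct.
P(all distinct) = 256/256 · 255/256 · ··· · 229/256 ≈ 0.2160.
So the probability of at least one match is 1 − 0.2160 = 0.7840.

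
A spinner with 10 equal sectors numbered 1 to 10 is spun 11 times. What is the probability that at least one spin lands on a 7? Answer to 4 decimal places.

P(no spin lands on a 7) = (9/10)^11 ≈ 0.3138.
P(at least one) = 1 − 0.3138 = 0.6862.

0.6862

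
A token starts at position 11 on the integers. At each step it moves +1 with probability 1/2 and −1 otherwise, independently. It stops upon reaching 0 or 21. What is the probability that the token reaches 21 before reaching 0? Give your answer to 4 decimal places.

0.5238

With a fair step, P(i) = ½P(i−1) + ½P(i+1) with P(0)=0, P(21)=1 has the linear solution P(i) = i/21.
P(11) = 11/21 ≈ 0.5238.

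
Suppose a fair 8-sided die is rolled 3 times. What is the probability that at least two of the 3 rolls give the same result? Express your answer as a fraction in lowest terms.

P(all 3 different) = 8/8 · 7/8 · ··· · 6/8 = 21/32.
P(at least two equal) = 1 − 21/32 = 11/32.

11/32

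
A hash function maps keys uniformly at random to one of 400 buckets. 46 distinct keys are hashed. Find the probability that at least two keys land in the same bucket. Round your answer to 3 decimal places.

0.932

It's easier to compute the probability that all 46 are distinct.
P(all distinct) = 400/400 · 399/400 · ··· · 355/400 ≈ 0.068.
So the probability of at least one match is 1 − 0.068 = 0.932.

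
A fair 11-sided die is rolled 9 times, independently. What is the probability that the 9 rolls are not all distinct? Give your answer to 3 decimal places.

P(all 9 different) = 11/11 · 10/11 · ··· · 3/11 ≈ 0.008.
P(at least two equal) = 1 − 0.008 = 0.992.

0.992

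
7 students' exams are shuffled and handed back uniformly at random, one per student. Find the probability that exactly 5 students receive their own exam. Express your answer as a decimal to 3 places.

Choose which 5 of the 7 are fixed: C(7,5) = 21 ways.
The remaining 2 must have no fixed point: D(2) = 1.
P = 21·1/5040 = 1/240 ≈ 0.004.

0.004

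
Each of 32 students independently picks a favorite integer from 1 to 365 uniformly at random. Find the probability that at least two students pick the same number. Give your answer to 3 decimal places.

It's easier to compute the probability that all 32 are distinct.
P(all distinct) = 365/365 · 364/365 · ··· · 334/365 ≈ 0.247.
So the probability of at least one match is 1 − 0.247 = 0.753.

0.753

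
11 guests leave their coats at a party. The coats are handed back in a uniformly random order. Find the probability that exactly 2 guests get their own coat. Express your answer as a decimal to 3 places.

0.184

Choose which 2 of the 11 are fixed: C(11,2) = 55 ways.
The remaining 9 must have no fixed point: D(9) = 133496.
P = 55·133496/39916800 = 16687/90720 ≈ 0.184.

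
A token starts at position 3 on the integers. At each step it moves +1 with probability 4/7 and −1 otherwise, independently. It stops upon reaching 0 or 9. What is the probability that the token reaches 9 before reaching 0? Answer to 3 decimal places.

Let r = q/p = (3/7)/(4/7) = 3/4. The recurrence P(i) = p·P(i+1) + q·P(i−1) with P(0)=0, P(9)=1 gives P(i) = (1 − r^i)/(1 − r^9).
P(3) = (1 − (3/4)^3) / (1 − (3/4)^9) = 4096/6553 ≈ 0.625.

0.625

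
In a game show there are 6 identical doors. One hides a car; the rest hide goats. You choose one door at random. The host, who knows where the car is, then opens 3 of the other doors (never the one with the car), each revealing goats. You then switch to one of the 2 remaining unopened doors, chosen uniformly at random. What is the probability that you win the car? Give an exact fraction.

Your original door holds the car with probability 1/6, so the other 5 collectively hold it with probability 5/6.
The host can always find 3 empty doors to open, so the reveals don't change that 5/6; it is now spread over the 2 remaining unopened doors.
P(win by switching) = (5/6) · (1/2) = 5/12.

5/12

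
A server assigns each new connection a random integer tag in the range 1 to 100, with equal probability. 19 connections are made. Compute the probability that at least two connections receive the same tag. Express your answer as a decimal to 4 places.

0.8390

It's easier to compute the probability that all 19 are distinct.
P(all distinct) = 100/100 · 99/100 · ··· · 82/100 ≈ 0.1610.
So the probability of at least one match is 1 − 0.1610 = 0.8390.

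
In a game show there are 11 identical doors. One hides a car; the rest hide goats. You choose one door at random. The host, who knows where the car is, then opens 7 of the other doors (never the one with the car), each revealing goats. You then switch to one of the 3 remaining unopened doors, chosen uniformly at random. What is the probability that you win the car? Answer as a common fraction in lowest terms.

10/33

Your original door holds the car with probability 1/11, so the other 10 collectively hold it with probability 10/11.
The host can always find 7 empty doors to open, so the reveals don't change that 10/11; it is now spread over the 3 remaining unopened doors.
P(win by switching) = (10/11) · (1/3) = 10/33.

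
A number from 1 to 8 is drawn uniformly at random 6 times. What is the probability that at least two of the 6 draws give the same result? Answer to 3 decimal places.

0.923

P(all 6 different) = 8/8 · 7/8 · ··· · 3/8 ≈ 0.077.
P(at least two equal) = 1 − 0.077 = 0.923.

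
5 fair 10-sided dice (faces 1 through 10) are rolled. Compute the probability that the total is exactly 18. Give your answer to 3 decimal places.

0.022

There are 10^5 = 100000 equally likely outcomes.
The number of ordered 5-tuples from {1,…,10} summing to 18 is 2205.
P(sum = 18) = 2205/100000 = 441/20000 ≈ 0.022.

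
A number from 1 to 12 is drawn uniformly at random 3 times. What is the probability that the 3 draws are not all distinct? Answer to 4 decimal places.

P(all 3 different) = 12/12 · 11/12 · ··· · 10/12 ≈ 0.7639.
P(at least two equal) = 1 − 0.7639 = 0.2361.

0.2361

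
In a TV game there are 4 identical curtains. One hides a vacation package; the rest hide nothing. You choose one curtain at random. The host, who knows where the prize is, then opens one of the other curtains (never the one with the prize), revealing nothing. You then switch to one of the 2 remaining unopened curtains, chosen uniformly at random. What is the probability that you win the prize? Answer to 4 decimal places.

0.3750

Your original curtain holds the prize with probability 1/4, so the other 3 collectively hold it with probability 3/4.
The host can always find an empty curtain to open, so this doesn't change that 3/4; it is now spread over the 2 remaining unopened curtains.
P(win by switching) = (3/4) · (1/2) = 3/8 ≈ 0.3750.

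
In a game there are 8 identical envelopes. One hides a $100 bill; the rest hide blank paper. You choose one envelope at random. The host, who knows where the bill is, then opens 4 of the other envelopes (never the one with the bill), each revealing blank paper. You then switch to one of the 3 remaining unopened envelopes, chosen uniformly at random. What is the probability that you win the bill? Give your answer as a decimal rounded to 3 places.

Your original envelope holds the bill with probability 1/8, so the other 7 collectively hold it with probability 7/8.
The host can always find 4 empty envelopes to open, so the reveals don't change that 7/8; it is now spread over the 3 remaining unopened envelopes.
P(win by switching) = (7/8) · (1/3) = 7/24 ≈ 0.292.

0.292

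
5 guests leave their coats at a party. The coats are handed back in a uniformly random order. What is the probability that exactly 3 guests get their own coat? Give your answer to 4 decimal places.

0.0833

Choose which 3 of the 5 are fixed: C(5,3) = 10 ways.
The remaining 2 must have no fixed point: D(2) = 1.
P = 10·1/120 = 1/12 ≈ 0.0833.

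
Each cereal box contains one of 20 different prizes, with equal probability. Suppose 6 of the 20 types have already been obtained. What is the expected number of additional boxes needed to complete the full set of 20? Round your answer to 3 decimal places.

Starting from 6 distinct types, each trial gives a new one with probability (20−i)/20 when i types are held, so the wait for the next new type is 20/(20−i).
E = 20/14 + 20/13 + 20/12 + 20/11 + 20/10 + 20/9 + 20/8 + 20/7 + 20/6 + 20/5 + 20/4 + 20/3 + 20/2 + 20/1 = 1171733/18018 ≈ 65.031.

65.031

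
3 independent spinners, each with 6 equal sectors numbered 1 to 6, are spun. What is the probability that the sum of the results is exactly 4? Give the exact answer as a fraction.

There are 6^3 = 216 equally likely outcomes.
The number of ordered 3-tuples from {1,…,6} summing to 4 is 3.
P(sum = 4) = 3/216 = 1/72.

1/72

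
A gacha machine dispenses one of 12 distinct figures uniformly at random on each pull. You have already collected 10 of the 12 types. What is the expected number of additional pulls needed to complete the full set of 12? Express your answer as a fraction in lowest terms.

Starting from 10 distinct types, each trial gives a new one with probability (12−i)/12 when i types are held, so the wait for the next new type is 12/(12−i).
E = 12/2 + 12/1 = 18.

18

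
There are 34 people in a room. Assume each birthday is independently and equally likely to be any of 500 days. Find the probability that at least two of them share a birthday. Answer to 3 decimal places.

It's easier to compute the probability that all 34 are distinct.
P(all distinct) = 500/500 · 499/500 · ··· · 467/500 ≈ 0.317.
So the probability of at least one match is 1 − 0.317 = 0.683.

0.683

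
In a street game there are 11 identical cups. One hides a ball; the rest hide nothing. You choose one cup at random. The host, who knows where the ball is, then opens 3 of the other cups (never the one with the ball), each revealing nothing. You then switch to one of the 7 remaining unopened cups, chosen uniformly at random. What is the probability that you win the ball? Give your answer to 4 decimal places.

0.1299

Your original cup holds the ball with probability 1/11, so the other 10 collectively hold it with probability 10/11.
The host can always find 3 empty cups to open, so the reveals don't change that 10/11; it is now spread over the 7 remaining unopened cups.
P(win by switching) = (10/11) · (1/7) = 10/77 ≈ 0.1299.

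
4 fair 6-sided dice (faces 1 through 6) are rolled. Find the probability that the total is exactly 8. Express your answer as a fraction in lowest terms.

There are 6^4 = 1296 equally likely outcomes.
The number of ordered 4-tuples from {1,…,6} summing to 8 is 35.
P(sum = 8) = 35/1296.

35/1296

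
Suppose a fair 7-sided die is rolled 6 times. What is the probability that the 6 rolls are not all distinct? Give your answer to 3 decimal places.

0.957

P(all 6 different) = 7/7 · 6/7 · ··· · 2/7 ≈ 0.043.
P(at least two equal) = 1 − 0.043 = 0.957.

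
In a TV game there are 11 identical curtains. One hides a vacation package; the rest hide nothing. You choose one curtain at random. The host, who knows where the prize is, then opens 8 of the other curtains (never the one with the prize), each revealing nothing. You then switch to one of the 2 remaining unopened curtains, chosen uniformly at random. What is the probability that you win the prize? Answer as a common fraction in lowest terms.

5/11

Your original curtain holds the prize with probability 1/11, so the other 10 collectively hold it with probability 10/11.
The host can always find 8 empty curtains to open, so the reveals don't change that 10/11; it is now spread over the 2 remaining unopened curtains.
P(win by switching) = (10/11) · (1/2) = 5/11.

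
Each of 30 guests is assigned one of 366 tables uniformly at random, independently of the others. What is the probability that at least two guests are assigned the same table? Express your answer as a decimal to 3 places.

It's easier to compute the probability that all 30 are distinct.
P(all distinct) = 366/366 · 365/366 · ··· · 337/366 ≈ 0.295.
So the probability of at least one match is 1 − 0.295 = 0.705.

0.705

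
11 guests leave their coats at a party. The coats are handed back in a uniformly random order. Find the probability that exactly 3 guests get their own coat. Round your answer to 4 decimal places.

0.0613

Choose which 3 of the 11 are fixed: C(11,3) = 165 ways.
The remaining 8 must have no fixed point: D(8) = 14833.
P = 165·14833/39916800 = 2119/34560 ≈ 0.0613.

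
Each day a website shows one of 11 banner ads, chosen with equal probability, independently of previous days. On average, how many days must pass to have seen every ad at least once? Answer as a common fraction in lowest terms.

83711/2520

After i distinct types are collected, each trial gives a new one with probability (11−i)/11, so the expected wait for the next new type is 11/(11−i).
E = 11/11 + 11/10 + 11/9 + 11/8 + 11/7 + 11/6 + 11/5 + 11/4 + 11/3 + 11/2 + 11/1 = 83711/2520.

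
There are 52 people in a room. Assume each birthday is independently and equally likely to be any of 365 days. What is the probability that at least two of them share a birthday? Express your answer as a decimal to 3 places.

0.978

It's easier to compute the probability that all 52 are distinct.
P(all distinct) = 365/365 · 364/365 · ··· · 314/365 ≈ 0.022.
So the probability of at least one match is 1 − 0.022 = 0.978.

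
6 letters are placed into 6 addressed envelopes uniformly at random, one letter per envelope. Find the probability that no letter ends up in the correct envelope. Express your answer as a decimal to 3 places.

0.368

This is the derangement probability: permutations of 6 with no fixed point.
D(6) = 6! · (1 − 1/1! + 1/2! − ··· + (−1)^6/6!) = 265.
P = 265/720 = 53/144 ≈ 0.368.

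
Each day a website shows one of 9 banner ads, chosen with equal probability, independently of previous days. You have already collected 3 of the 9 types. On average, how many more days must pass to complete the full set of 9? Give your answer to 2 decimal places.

Starting from 3 distinct types, each trial gives a new one with probability (9−i)/9 when i types are held, so the wait for the next new type is 9/(9−i).
E = 9/6 + 9/5 + 9/4 + 9/3 + 9/2 + 9/1 = 441/20 ≈ 22.05.

22.05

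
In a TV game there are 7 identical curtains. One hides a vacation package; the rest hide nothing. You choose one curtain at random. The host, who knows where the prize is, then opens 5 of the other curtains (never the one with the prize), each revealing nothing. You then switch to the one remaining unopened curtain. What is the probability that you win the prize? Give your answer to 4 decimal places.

Your original curtain holds the prize with probability 1/7, so the other 6 collectively hold it with probability 6/7.
The host can always find 5 empty curtains to open, so the reveals don't change that 6/7; it is now spread over the 1 remaining unopened curtain.
P(win by switching) = (6/7) · (1/1) = 6/7 ≈ 0.8571.

0.8571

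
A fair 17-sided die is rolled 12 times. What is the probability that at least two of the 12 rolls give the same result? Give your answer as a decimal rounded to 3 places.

P(all 12 different) = 17/17 · 16/17 · ··· · 6/17 ≈ 0.005.
P(at least two equal) = 1 − 0.005 = 0.995.

0.995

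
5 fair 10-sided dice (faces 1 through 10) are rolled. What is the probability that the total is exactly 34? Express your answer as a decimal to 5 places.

There are 10^5 = 100000 equally likely outcomes.
The number of ordered 5-tuples from {1,…,10} summing to 34 is 3795.
P(sum = 34) = 3795/100000 = 759/20000 ≈ 0.03795.

0.03795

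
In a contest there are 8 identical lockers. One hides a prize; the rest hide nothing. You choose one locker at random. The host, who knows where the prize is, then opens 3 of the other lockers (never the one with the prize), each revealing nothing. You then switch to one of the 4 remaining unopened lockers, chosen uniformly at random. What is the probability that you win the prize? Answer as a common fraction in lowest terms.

Your original locker holds the prize with probability 1/8, so the other 7 collectively hold it with probability 7/8.
The host can always find 3 empty lockers to open, so the reveals don't change that 7/8; it is now spread over the 4 remaining unopened lockers.
P(win by switching) = (7/8) · (1/4) = 7/32.

7/32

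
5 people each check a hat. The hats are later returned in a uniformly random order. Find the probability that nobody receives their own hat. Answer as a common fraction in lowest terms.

11/30

This is the derangement probability: permutations of 5 with no fixed point.
D(5) = 5! · (1 − 1/1! + 1/2! − ··· + (−1)^5/5!) = 44.
P = 44/120 = 11/30.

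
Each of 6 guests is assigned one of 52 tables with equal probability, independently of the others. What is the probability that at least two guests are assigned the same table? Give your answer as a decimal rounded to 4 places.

It's easier to compute the probability that all 6 are distinct.
P(all distinct) = 52/52 · 51/52 · ··· · 47/52 ≈ 0.7414.
So the probability of at least one match is 1 − 0.7414 = 0.2586.

0.2586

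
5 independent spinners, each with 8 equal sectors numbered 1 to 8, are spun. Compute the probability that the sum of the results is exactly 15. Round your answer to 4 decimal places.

There are 8^5 = 32768 equally likely outcomes.
The number of ordered 5-tuples from {1,…,8} summing to 15 is 926.
P(sum = 15) = 926/32768 = 463/16384 ≈ 0.0283.

0.0283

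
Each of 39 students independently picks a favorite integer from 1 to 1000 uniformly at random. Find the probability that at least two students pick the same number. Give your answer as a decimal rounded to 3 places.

0.528

It's easier to compute the probability that all 39 are distinct.
P(all distinct) = 1000/1000 · 999/1000 · ··· · 962/1000 ≈ 0.472.
So the probability of at least one match is 1 − 0.472 = 0.528.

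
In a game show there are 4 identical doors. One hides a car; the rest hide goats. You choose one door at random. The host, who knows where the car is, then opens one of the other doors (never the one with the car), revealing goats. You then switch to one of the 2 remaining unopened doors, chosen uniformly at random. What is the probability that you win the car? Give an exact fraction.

3/8

Your original door holds the car with probability 1/4, so the other 3 collectively hold it with probability 3/4.
The host can always find an empty door to open, so this doesn't change that 3/4; it is now spread over the 2 remaining unopened doors.
P(win by switching) = (3/4) · (1/2) = 3/8.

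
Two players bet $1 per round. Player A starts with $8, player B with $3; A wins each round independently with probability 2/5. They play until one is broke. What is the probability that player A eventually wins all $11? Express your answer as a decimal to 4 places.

0.2881

Let r = q/p = (3/5)/(2/5) = 3/2. The recurrence P(i) = p·P(i+1) + q·P(i−1) with P(0)=0, P(11)=1 gives P(i) = (1 − r^i)/(1 − r^11).
P(8) = (1 − (3/2)^8) / (1 − (3/2)^11) = 50440/175099 ≈ 0.2881.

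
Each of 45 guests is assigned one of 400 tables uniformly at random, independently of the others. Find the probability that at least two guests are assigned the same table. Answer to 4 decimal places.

It's easier to compute the probability that all 45 are distinct.
P(all distinct) = 400/400 · 399/400 · ··· · 356/400 ≈ 0.0764.
So the probability of at least one match is 1 − 0.0764 = 0.9236.

0.9236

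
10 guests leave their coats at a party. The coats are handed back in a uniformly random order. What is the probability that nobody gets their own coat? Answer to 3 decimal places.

This is the derangement probability: permutations of 10 with no fixed point.
D(10) = 10! · (1 − 1/1! + 1/2! − ··· + (−1)^10/10!) = 1334961.
P = 1334961/3628800 = 16481/44800 ≈ 0.368.

0.368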